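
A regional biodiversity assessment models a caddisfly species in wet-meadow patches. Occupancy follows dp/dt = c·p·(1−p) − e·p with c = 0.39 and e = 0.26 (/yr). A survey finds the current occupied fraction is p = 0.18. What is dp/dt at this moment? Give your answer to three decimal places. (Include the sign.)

0.011

Colonization term: c·p·(1−p) = 0.39×0.18×0.8200 = 0.05756.
Extinction term: e·p = 0.04680.
dp/dt = 0.05756 − 0.04680 = 0.01076.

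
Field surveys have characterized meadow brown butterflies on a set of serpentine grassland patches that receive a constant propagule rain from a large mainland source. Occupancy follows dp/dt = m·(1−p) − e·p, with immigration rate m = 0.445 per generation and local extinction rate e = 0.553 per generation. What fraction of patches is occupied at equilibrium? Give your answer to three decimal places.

0.446

At equilibrium the propagule rain into empty patches balances local extinction: m(1−p*) = e·p*.
p* = m/(m+e) = 0.445/(0.445+0.553) = 0.445/0.9980 = 0.4459.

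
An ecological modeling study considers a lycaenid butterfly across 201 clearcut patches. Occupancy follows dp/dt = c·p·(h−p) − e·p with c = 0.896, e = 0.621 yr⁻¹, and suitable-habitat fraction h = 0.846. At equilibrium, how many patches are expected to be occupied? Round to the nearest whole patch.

31

p* = h − e/c = 0.846 − 0.6931 = 0.1529.
Expected occupied patches = N × p* = 201 × 0.1529 = 30.74 ≈ 31.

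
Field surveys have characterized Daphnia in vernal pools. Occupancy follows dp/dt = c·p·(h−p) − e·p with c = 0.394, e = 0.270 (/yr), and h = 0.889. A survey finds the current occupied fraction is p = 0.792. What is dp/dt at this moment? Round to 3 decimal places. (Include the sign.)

Colonization term: c·p·(h−p) = 0.394×0.792×0.0970 = 0.03027.
Extinction term: e·p = 0.21384.
dp/dt = 0.03027 − 0.21384 = -0.18357.

-0.184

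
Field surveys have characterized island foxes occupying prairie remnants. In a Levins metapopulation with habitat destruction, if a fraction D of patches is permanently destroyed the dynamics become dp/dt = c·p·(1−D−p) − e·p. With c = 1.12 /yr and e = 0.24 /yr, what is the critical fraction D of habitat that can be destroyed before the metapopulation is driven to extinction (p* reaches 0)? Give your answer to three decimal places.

The nontrivial equilibrium is p* = (1−D) − e/c; extinction occurs when this hits zero.
So D_crit = 1 − e/c = 1 − 0.24/1.12 = 1 − 0.2143 = 0.7857.
This equals the undisturbed p*, a classic result of Lande's extension.

0.786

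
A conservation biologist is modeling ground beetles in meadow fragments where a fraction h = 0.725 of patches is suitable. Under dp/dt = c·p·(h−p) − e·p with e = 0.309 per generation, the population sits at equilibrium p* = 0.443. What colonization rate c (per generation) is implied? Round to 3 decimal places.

At equilibrium c(h−p*) = e, so c = e/(h−p*).
c = 0.309/(0.725 − 0.443) = 0.309/0.2820 = 1.0957.

1.096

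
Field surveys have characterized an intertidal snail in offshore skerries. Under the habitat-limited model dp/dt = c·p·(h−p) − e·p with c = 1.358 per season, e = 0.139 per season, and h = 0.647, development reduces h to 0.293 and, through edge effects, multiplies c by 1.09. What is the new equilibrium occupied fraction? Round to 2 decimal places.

0.20

Before: p* = h − e/c = 0.647 − 0.139/1.358 = 0.647 − 0.1024 = 0.5446.
After: c = 1.48022, e = 0.139, h = 0.293; p* = 0.293 − 0.139/1.48022 = 0.1991.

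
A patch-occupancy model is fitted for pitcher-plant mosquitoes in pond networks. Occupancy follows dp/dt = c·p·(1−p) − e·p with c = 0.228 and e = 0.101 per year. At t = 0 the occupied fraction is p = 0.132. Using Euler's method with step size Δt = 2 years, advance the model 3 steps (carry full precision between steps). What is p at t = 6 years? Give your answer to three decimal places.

Update rule: p ← p + [c·p·(1−p) − e·p]·Δt with Δt = 2.
step 1: Δp = +0.02558, p = 0.15758
step 2: Δp = +0.02870, p = 0.18629
step 3: Δp = +0.03149, p = 0.21778

0.218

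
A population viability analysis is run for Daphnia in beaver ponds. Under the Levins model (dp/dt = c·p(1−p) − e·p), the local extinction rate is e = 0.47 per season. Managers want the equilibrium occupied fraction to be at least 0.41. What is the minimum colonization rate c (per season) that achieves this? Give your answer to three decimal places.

0.797

p* = 1 − e/c ≥ 0.41 requires e/c ≤ 0.5900, i.e. c ≥ e/0.5900.
c_min = 0.47/0.5900 = 0.7966.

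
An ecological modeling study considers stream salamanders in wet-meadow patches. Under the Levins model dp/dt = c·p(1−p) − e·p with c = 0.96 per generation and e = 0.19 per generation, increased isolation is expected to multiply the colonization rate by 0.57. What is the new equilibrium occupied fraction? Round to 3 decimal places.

0.653

Before: p* = 1 − 0.19/0.96 = 0.8021.
After the change, c = 0.5472, e = 0.19, so p* = 1 − 0.19/0.5472 = 0.6528.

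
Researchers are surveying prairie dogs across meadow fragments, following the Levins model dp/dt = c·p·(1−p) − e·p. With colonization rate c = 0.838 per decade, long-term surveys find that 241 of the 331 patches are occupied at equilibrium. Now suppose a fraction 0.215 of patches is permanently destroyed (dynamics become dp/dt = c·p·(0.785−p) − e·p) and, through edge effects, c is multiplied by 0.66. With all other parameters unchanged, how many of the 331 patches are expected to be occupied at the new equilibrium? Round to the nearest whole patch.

Observed p* = 241/331 = 0.72810.
Balance c(1−p*) = e gives e = 0.838×(1 − 0.72810) = 0.22785.
New p* = 0.785 − e/c = 0.785 − 0.22785/0.55308 = 0.37303.
Expected occupied = 331 × 0.37303 = 123.47 ≈ 123.

123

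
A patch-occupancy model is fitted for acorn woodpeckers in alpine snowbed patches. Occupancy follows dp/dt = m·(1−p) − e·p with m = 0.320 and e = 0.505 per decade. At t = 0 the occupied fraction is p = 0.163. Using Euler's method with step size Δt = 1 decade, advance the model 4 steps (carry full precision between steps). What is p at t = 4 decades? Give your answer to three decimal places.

0.388

Update rule: p ← p + [m·(1−p) − e·p]·Δt with Δt = 1.
t = 1: p = 0.16300 + (+0.18553) = 0.34853
t = 2: p = 0.34853 + (+0.03247) = 0.38099
t = 3: p = 0.38099 + (+0.00568) = 0.38667
t = 4: p = 0.38667 + (+0.00099) = 0.38767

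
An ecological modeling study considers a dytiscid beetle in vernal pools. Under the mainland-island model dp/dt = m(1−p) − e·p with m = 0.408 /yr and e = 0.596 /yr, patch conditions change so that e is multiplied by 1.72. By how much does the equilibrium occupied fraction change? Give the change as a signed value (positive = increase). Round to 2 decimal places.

Before: p* = 0.408/(0.408+0.596) = 0.4064.
After: m = 0.408, e = 1.02512; p* = 0.408/1.4331 = 0.2847.
Δp* = 0.2847 − 0.4064 = -0.1217.

-0.12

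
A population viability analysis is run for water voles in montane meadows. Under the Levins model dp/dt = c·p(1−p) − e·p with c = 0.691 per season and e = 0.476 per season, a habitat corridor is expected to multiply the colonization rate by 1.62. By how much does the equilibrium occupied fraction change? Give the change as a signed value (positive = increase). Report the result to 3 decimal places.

0.264

Before: p* = 1 − 0.476/0.691 = 0.3111.
After the change, c = 1.11942, e = 0.476, so p* = 1 − 0.476/1.11942 = 0.5748.
Δp* = 0.5748 − 0.3111 = +0.2636.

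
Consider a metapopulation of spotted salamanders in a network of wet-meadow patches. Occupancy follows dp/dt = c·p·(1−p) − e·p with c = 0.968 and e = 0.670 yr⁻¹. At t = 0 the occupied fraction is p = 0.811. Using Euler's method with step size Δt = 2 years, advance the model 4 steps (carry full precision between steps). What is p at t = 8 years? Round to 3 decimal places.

0.075

Update rule: p ← p + [c·p·(1−p) − e·p]·Δt with Δt = 2.
t = 2: p = 0.81100 + (-0.78999) = 0.02101
t = 4: p = 0.02101 + (+0.01167) = 0.03267
t = 6: p = 0.03267 + (+0.01741) = 0.05008
t = 8: p = 0.05008 + (+0.02499) = 0.07507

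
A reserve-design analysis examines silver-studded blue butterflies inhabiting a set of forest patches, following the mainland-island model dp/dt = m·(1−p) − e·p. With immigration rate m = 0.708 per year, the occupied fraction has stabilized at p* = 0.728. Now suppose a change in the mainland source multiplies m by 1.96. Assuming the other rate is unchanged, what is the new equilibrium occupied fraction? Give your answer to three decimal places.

Balance m(1−p*) = e·p* gives e = m(1−p*)/p* = 0.708×0.27200/0.72800 = 0.26453.
New p* = m/(m+e) = 1.38768/(1.38768+0.26453) = 0.83989.

0.840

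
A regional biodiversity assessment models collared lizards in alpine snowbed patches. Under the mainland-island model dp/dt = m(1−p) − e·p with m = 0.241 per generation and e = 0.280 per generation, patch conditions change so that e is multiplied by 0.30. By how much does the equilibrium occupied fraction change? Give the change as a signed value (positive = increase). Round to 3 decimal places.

Before: p* = 0.241/(0.241+0.280) = 0.4626.
After: m = 0.241, e = 0.084; p* = 0.241/0.3250 = 0.7415.
Δp* = 0.7415 − 0.4626 = +0.2790.

0.279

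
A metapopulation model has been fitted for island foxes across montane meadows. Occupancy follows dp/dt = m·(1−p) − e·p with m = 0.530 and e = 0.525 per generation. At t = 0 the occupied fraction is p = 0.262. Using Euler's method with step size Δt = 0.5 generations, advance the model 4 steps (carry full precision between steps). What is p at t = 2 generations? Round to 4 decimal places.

Update rule: p ← p + [m·(1−p) − e·p]·Δt with Δt = 0.5.
step 1: Δp = +0.12679, p = 0.38880
step 2: Δp = +0.05991, p = 0.44871
step 3: Δp = +0.02831, p = 0.47701
step 4: Δp = +0.01338, p = 0.49039

0.4904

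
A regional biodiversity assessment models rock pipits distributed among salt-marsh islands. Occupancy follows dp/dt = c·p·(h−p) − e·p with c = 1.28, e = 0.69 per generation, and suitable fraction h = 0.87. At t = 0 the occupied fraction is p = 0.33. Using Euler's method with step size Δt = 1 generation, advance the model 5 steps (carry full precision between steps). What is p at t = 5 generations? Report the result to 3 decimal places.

Update rule: p ← p + [c·p·(h−p) − e·p]·Δt with Δt = 1.
step 1: Δp = +0.00040, p = 0.33040
step 2: Δp = +0.00023, p = 0.33063
step 3: Δp = +0.00013, p = 0.33076
step 4: Δp = +0.00008, p = 0.33083
step 5: Δp = +0.00004, p = 0.33088

0.331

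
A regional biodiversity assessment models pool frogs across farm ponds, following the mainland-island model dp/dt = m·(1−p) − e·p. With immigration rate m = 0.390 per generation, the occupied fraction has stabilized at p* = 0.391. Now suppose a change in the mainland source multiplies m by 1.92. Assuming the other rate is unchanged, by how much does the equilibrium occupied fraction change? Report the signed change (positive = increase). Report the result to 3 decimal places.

0.161

Balance m(1−p*) = e·p* gives e = m(1−p*)/p* = 0.390×0.60900/0.39100 = 0.60744.
New p* = m/(m+e) = 0.74880/(0.74880+0.60744) = 0.55211.
Δp* = 0.55211 − 0.39100 = +0.16111.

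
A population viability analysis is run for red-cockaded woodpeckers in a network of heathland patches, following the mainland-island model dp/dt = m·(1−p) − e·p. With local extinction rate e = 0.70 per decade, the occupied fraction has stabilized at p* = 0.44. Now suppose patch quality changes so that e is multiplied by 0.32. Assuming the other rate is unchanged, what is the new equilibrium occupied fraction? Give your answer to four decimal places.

0.7106

Balance m(1−p*) = e·p* gives m = e·p*/(1−p*) = 0.70×0.44000/0.56000 = 0.55000.
New p* = m/(m+e) = 0.55000/(0.55000+0.22400) = 0.71059.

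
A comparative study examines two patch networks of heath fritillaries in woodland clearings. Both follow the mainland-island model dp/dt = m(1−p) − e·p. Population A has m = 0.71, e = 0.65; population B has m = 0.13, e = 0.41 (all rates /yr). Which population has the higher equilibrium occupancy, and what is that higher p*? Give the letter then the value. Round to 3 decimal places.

A, 0.522

A: p*_A = m/(m+e) = 0.71/1.3600 = 0.5221.
B: p*_B = 0.13/0.5400 = 0.2407.
A is higher at 0.5221.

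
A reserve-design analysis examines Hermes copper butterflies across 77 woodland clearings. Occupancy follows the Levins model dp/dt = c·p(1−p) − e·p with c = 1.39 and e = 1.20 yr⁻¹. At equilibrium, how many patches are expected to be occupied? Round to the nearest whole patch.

p* = 1 − e/c = 1 − 1.20/1.39 = 0.1367.
Expected occupied patches = N × p* = 77 × 0.1367 = 10.53 ≈ 11.

11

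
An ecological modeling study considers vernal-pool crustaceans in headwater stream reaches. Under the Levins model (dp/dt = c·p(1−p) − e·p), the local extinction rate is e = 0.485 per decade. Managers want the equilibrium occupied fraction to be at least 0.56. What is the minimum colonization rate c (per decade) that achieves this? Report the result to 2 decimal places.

1.10

p* = 1 − e/c ≥ 0.56 requires e/c ≤ 0.4400, i.e. c ≥ e/0.4400.
c_min = 0.485/0.4400 = 1.1023.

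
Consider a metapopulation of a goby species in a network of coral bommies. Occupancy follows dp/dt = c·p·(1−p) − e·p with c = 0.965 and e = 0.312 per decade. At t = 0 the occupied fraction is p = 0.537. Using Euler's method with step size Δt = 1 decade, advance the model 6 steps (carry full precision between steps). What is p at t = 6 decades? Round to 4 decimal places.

Update rule: p ← p + [c·p·(1−p) − e·p]·Δt with Δt = 1.
  1  |  dp/dt·Δt = +0.072385  |  p_1 = 0.609385
  2  |  dp/dt·Δt = +0.039576  |  p_2 = 0.648961
  3  |  dp/dt·Δt = +0.017362  |  p_3 = 0.666322
  4  |  dp/dt·Δt = +0.006663  |  p_4 = 0.672985
  5  |  dp/dt·Δt = +0.002402  |  p_5 = 0.675387
  6  |  dp/dt·Δt = +0.000845  |  p_6 = 0.676232

0.6762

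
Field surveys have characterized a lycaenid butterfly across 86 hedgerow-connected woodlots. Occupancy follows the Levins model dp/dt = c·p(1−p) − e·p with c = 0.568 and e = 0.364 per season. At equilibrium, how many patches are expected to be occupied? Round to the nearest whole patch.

31

p* = 1 − e/c = 1 − 0.364/0.568 = 0.3592.
Expected occupied patches = N × p* = 86 × 0.3592 = 30.89 ≈ 31.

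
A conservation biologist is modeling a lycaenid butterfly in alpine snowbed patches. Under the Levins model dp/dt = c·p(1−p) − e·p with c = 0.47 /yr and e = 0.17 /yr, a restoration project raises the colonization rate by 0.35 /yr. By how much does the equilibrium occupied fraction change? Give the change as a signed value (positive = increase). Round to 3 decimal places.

0.154

Before: p* = 1 − 0.17/0.47 = 0.6383.
After the change, c = 0.82, e = 0.17, so p* = 1 − 0.17/0.82 = 0.7927.
Δp* = 0.7927 − 0.6383 = +0.1544.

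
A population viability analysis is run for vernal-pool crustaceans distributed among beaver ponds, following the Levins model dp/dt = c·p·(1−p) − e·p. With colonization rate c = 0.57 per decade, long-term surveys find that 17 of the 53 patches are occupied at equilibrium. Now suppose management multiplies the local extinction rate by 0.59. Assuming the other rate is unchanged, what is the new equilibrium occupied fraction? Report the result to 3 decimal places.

0.599

Observed p* = 17/53 = 0.32075.
Balance c(1−p*) = e gives e = 0.57×(1 − 0.32075) = 0.38717.
New p* = 1 − e/c = 1 − 0.22843/0.57000 = 0.59925.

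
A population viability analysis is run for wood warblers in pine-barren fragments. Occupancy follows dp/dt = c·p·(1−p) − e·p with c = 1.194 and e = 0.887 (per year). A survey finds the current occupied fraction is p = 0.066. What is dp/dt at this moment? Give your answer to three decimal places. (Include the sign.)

Colonization term: c·p·(1−p) = 1.194×0.066×0.9340 = 0.07360.
Extinction term: e·p = 0.05854.
dp/dt = 0.07360 − 0.05854 = 0.01506.

0.015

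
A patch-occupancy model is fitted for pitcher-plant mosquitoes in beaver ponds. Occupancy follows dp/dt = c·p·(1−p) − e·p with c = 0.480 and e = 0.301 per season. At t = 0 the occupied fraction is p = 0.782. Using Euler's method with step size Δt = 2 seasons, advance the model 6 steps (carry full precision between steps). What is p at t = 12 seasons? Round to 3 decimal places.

Update rule: p ← p + [c·p·(1−p) − e·p]·Δt with Δt = 2.
p: 0.78200 → 0.47489  (Δp = -0.30711)
p: 0.47489 → 0.42840  (Δp = -0.04649)
p: 0.42840 → 0.40558  (Δp = -0.02282)
p: 0.40558 → 0.39286  (Δp = -0.01272)
p: 0.39286 → 0.38534  (Δp = -0.00752)
p: 0.38534 → 0.38074  (Δp = -0.00460)

0.381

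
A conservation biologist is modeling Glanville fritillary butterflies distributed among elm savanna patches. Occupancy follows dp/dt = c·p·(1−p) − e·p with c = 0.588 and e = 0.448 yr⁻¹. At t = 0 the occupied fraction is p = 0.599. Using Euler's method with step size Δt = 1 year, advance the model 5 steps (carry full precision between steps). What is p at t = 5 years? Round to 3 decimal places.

Update rule: p ← p + [c·p·(1−p) − e·p]·Δt with Δt = 1.
t = 1: p = 0.59900 + (-0.12711) = 0.47189
t = 2: p = 0.47189 + (-0.06487) = 0.40702
t = 3: p = 0.40702 + (-0.04043) = 0.36659
t = 4: p = 0.36659 + (-0.02770) = 0.33889
t = 5: p = 0.33889 + (-0.02009) = 0.31881

0.319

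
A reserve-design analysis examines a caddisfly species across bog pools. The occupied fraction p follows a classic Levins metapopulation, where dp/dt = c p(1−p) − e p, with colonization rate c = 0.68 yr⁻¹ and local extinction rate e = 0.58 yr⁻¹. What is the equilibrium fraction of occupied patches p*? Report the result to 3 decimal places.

0.147

At equilibrium, colonization balances extinction: c·p*·(1−p*) = e·p*.
So p* = 1 − e/c = 1 − 0.58/0.68 = 1 − 0.8529 = 0.1471.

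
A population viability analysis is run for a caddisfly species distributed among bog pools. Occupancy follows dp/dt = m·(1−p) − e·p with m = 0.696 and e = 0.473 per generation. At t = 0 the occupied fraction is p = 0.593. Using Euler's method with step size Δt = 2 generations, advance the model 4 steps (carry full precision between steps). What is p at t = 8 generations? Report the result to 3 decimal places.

0.588

Update rule: p ← p + [m·(1−p) − e·p]·Δt with Δt = 2.
step 1: Δp = +0.00557, p = 0.59857
step 2: Δp = -0.00745, p = 0.59112
step 3: Δp = +0.00996, p = 0.60108
step 4: Δp = -0.01333, p = 0.58775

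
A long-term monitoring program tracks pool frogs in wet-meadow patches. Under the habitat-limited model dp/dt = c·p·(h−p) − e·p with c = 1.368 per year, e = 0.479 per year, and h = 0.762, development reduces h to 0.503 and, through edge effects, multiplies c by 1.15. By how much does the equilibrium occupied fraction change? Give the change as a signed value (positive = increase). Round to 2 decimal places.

-0.21

Before: p* = h − e/c = 0.762 − 0.479/1.368 = 0.762 − 0.3501 = 0.4119.
After: c = 1.5732, e = 0.479, h = 0.503; p* = 0.503 − 0.479/1.5732 = 0.1985.
Δp* = 0.1985 − 0.4119 = -0.2133.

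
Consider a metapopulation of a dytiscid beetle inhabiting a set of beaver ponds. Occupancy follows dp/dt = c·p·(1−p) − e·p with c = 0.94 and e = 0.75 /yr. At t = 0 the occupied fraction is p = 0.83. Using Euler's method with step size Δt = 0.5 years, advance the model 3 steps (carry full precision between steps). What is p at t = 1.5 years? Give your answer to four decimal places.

Update rule: p ← p + [c·p·(1−p) − e·p]·Δt with Δt = 0.5.
step 1: Δp = -0.24493, p = 0.58507
step 2: Δp = -0.10530, p = 0.47977
step 3: Δp = -0.06260, p = 0.41716

0.4172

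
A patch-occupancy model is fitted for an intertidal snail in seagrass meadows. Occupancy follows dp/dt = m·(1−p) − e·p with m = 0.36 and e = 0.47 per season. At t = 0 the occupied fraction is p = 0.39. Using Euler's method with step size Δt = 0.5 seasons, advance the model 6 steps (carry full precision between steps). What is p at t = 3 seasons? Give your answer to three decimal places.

Update rule: p ← p + [m·(1−p) − e·p]·Δt with Δt = 0.5.
t = 0.5: p = 0.39000 + (+0.01815) = 0.40815
t = 1: p = 0.40815 + (+0.01062) = 0.41877
t = 1.5: p = 0.41877 + (+0.00621) = 0.42498
t = 2: p = 0.42498 + (+0.00363) = 0.42861
t = 2.5: p = 0.42861 + (+0.00213) = 0.43074
t = 3: p = 0.43074 + (+0.00124) = 0.43198

0.432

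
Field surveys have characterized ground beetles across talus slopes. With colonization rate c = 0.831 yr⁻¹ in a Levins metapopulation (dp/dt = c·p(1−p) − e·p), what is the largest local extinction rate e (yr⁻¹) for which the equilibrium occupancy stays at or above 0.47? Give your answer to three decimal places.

1 − e/c ≥ 0.47 ⇒ e ≤ c(1 − 0.47) = 0.831 × 0.5300.
e_max = 0.4404.

0.440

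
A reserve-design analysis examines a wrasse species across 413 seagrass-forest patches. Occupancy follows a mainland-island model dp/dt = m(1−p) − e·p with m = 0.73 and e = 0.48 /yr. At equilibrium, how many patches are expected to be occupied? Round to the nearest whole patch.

249

p* = m/(m+e) = 0.73/1.2100 = 0.6033.
Expected occupied patches = N × p* = 413 × 0.6033 = 249.17 ≈ 249.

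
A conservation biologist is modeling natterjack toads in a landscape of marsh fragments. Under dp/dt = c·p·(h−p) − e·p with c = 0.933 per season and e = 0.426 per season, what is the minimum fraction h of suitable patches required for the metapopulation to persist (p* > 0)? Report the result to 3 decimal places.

0.457

p* = h − e/c is positive only when h > e/c.
h_min = e/c = 0.426/0.933 = 0.4566.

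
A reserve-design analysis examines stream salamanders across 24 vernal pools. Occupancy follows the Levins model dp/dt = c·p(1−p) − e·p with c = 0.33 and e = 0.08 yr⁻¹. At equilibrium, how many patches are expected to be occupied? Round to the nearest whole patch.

18

p* = 1 − e/c = 1 − 0.08/0.33 = 0.7576.
Expected occupied patches = N × p* = 24 × 0.7576 = 18.18 ≈ 18.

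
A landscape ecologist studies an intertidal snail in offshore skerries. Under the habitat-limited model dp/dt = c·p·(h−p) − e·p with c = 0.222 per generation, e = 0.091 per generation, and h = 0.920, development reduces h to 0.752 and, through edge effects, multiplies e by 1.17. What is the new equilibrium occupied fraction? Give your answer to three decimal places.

0.272

Before: p* = h − e/c = 0.920 − 0.091/0.222 = 0.920 − 0.4099 = 0.5101.
After: c = 0.222, e = 0.10647, h = 0.752; p* = 0.752 − 0.10647/0.222 = 0.2724.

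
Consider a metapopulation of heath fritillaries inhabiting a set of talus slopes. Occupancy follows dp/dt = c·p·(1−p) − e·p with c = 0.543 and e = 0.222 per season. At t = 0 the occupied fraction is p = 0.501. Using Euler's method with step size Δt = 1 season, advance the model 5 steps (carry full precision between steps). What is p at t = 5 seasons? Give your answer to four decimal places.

Update rule: p ← p + [c·p·(1−p) − e·p]·Δt with Δt = 1.
p: 0.50100 → 0.52553  (Δp = +0.02453)
p: 0.52553 → 0.54426  (Δp = +0.01873)
p: 0.54426 → 0.55812  (Δp = +0.01386)
p: 0.55812 → 0.56813  (Δp = +0.01001)
p: 0.56813 → 0.57524  (Δp = +0.00710)

0.5752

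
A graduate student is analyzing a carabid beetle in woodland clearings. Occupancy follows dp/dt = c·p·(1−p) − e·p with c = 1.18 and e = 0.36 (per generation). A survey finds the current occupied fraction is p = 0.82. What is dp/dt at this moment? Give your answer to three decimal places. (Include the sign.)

-0.121

Colonization term: c·p·(1−p) = 1.18×0.82×0.1800 = 0.17417.
Extinction term: e·p = 0.29520.
dp/dt = 0.17417 − 0.29520 = -0.12103.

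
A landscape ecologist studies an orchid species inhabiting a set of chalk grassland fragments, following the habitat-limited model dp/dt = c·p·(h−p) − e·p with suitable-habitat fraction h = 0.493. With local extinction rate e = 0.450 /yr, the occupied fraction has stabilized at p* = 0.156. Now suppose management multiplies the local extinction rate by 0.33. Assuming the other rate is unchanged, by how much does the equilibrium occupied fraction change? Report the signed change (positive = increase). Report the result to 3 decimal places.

0.226

Balance c(h−p*) = e gives c = e/(0.493 − 0.15600) = 0.450/0.33700 = 1.33531.
New p* = 0.493 − e/c = 0.493 − 0.14850/1.33531 = 0.38179.
Δp* = 0.38179 − 0.15600 = +0.22579.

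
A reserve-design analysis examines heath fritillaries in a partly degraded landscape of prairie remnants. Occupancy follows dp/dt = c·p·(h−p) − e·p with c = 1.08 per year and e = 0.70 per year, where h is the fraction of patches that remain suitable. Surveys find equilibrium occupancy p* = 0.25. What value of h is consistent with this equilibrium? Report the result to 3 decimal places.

0.898

At equilibrium c(h−p*) = e, so h = p* + e/c.
h = 0.25 + 0.70/1.08 = 0.25 + 0.6481 = 0.8981.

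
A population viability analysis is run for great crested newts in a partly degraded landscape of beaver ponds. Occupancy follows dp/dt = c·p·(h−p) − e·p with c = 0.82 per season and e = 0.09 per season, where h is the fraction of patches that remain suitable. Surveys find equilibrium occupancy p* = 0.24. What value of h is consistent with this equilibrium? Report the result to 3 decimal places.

At equilibrium c(h−p*) = e, so h = p* + e/c.
h = 0.24 + 0.09/0.82 = 0.24 + 0.1098 = 0.3498.

0.350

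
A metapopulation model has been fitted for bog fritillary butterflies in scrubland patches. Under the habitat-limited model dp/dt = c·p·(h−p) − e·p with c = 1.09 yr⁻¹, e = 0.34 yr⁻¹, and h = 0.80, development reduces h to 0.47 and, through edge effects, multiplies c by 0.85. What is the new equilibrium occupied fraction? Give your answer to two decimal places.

Before: p* = h − e/c = 0.80 − 0.34/1.09 = 0.80 − 0.3119 = 0.4881.
After: c = 0.9265, e = 0.34, h = 0.47; p* = 0.47 − 0.34/0.9265 = 0.1030.

0.10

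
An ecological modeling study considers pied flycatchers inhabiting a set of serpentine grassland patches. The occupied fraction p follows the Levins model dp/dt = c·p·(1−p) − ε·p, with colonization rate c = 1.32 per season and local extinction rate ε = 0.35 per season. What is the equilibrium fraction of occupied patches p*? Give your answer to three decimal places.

Setting dp/dt = 0 and dividing through by p* gives c·(1−p*) = ε.
So p* = 1 − ε/c = 1 − 0.35/1.32 = 1 − 0.2652 = 0.7348.

0.735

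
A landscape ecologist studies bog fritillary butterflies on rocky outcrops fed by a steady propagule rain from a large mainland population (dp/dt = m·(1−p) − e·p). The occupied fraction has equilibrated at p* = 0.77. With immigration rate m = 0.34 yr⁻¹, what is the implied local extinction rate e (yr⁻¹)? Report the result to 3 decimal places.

At equilibrium m(1−p*) = e·p*, so e = m(1−p*)/p*.
e = 0.34 × 0.2300 / 0.77 = 0.1016.

0.102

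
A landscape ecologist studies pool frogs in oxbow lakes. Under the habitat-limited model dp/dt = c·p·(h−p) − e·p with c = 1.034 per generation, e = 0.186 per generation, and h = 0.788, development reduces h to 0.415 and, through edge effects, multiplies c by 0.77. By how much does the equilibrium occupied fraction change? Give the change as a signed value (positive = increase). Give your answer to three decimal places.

-0.427

Before: p* = h − e/c = 0.788 − 0.186/1.034 = 0.788 − 0.1799 = 0.6081.
After: c = 0.79618, e = 0.186, h = 0.415; p* = 0.415 − 0.186/0.79618 = 0.1814.
Δp* = 0.1814 − 0.6081 = -0.4267.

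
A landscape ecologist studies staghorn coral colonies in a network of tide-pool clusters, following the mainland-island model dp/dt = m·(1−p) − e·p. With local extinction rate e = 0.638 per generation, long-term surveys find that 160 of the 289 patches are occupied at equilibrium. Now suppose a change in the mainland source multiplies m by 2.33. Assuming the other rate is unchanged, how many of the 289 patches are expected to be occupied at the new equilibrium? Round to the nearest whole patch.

215

Observed p* = 160/289 = 0.55363.
Balance m(1−p*) = e·p* gives m = e·p*/(1−p*) = 0.638×0.55363/0.44637 = 0.79131.
New p* = m/(m+e) = 1.84375/(1.84375+0.63800) = 0.74292.
Expected occupied = 289 × 0.74292 = 214.70 ≈ 215.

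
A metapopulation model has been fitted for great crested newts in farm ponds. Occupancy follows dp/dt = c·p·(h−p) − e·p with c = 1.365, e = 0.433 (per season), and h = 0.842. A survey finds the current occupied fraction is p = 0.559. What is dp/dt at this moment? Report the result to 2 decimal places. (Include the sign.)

-0.03

Colonization term: c·p·(h−p) = 1.365×0.559×0.2830 = 0.21594.
Extinction term: e·p = 0.24205.
dp/dt = 0.21594 − 0.24205 = -0.02611.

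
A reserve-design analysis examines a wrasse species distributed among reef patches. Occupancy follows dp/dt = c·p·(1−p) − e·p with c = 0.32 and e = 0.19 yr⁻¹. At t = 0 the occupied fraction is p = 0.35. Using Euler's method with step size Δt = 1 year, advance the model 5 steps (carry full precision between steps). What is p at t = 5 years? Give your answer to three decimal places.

Update rule: p ← p + [c·p·(1−p) − e·p]·Δt with Δt = 1.
step 1: Δp = +0.00630, p = 0.35630
step 2: Δp = +0.00570, p = 0.36200
step 3: Δp = +0.00513, p = 0.36712
step 4: Δp = +0.00460, p = 0.37172
step 5: Δp = +0.00411, p = 0.37583

0.376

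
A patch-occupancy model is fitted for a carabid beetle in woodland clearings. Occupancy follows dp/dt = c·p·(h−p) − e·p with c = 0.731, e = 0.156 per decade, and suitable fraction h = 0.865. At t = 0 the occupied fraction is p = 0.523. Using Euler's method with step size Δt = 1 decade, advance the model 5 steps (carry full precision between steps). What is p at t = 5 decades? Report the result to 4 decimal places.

0.6441

Update rule: p ← p + [c·p·(h−p) − e·p]·Δt with Δt = 1.
  1  |  dp/dt·Δt = +0.049163  |  p_1 = 0.572163
  2  |  dp/dt·Δt = +0.033222  |  p_2 = 0.605385
  3  |  dp/dt·Δt = +0.020449  |  p_3 = 0.625834
  4  |  dp/dt·Δt = +0.011785  |  p_4 = 0.637619
  5  |  dp/dt·Δt = +0.006514  |  p_5 = 0.644132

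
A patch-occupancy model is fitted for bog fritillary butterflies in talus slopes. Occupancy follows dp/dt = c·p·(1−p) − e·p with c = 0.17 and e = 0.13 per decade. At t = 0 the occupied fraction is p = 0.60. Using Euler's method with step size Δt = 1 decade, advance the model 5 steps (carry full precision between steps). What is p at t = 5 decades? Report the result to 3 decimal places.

Update rule: p ← p + [c·p·(1−p) − e·p]·Δt with Δt = 1.
p: 0.60000 → 0.56280  (Δp = -0.03720)
p: 0.56280 → 0.53147  (Δp = -0.03133)
p: 0.53147 → 0.50471  (Δp = -0.02676)
p: 0.50471 → 0.48159  (Δp = -0.02312)
p: 0.48159 → 0.46143  (Δp = -0.02016)

0.461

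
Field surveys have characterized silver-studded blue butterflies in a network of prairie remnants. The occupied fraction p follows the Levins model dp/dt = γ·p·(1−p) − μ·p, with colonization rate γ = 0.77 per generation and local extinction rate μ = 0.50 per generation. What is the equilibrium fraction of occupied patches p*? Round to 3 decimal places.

Setting dp/dt = 0 and dividing through by p* gives γ·(1−p*) = μ.
So p* = 1 − μ/γ = 1 − 0.50/0.77 = 1 − 0.6494 = 0.3506.

0.351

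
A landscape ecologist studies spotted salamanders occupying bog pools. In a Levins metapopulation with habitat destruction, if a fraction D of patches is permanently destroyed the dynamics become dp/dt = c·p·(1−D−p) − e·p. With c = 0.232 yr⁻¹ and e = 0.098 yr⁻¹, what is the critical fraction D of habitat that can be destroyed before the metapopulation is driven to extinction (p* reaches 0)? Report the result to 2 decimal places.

0.58

The nontrivial equilibrium is p* = (1−D) − e/c; extinction occurs when this hits zero.
So D_crit = 1 − e/c = 1 − 0.098/0.232 = 1 − 0.4224 = 0.5776.
This equals the undisturbed p*, a classic result of Lande's extension.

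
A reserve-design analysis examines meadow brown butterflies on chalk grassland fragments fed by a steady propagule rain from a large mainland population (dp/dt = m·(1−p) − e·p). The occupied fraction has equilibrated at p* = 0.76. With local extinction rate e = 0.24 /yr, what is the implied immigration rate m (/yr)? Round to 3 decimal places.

0.760

At equilibrium m(1−p*) = e·p*, so m = e·p*/(1−p*).
m = 0.24 × 0.76 / 0.2400 = 0.1824/0.2400 = 0.7600.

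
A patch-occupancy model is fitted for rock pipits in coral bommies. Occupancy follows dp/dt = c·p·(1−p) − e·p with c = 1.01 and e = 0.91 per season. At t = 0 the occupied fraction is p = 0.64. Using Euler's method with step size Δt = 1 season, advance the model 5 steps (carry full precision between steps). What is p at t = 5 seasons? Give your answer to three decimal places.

0.166

Update rule: p ← p + [c·p·(1−p) − e·p]·Δt with Δt = 1.
p: 0.64000 → 0.29030  (Δp = -0.34970)
p: 0.29030 → 0.23422  (Δp = -0.05609)
p: 0.23422 → 0.20223  (Δp = -0.03198)
p: 0.20223 → 0.18115  (Δp = -0.02108)
p: 0.18115 → 0.16612  (Δp = -0.01503)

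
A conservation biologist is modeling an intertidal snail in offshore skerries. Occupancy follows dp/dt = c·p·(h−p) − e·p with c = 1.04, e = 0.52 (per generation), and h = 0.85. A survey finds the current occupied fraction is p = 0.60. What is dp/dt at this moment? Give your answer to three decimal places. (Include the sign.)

Colonization term: c·p·(h−p) = 1.04×0.60×0.2500 = 0.15600.
Extinction term: e·p = 0.31200.
dp/dt = 0.15600 − 0.31200 = -0.15600.

-0.156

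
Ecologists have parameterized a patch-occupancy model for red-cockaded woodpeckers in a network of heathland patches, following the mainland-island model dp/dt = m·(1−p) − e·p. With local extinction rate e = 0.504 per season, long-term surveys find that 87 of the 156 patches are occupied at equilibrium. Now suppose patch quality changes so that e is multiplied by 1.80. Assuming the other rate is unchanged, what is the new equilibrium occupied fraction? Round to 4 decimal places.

0.4119

Observed p* = 87/156 = 0.55769.
Balance m(1−p*) = e·p* gives m = e·p*/(1−p*) = 0.504×0.55769/0.44231 = 0.63547.
New p* = m/(m+e) = 0.63547/(0.63547+0.90720) = 0.41193.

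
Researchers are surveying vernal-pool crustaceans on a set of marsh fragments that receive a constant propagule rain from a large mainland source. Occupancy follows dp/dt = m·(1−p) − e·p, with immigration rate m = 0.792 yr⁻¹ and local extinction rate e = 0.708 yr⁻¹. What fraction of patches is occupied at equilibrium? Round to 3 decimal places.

0.528

Setting dp/dt = 0: m − m·p* = e·p*, so m = (m+e)·p*.
p* = m/(m+e) = 0.792/(0.792+0.708) = 0.792/1.5000 = 0.5280.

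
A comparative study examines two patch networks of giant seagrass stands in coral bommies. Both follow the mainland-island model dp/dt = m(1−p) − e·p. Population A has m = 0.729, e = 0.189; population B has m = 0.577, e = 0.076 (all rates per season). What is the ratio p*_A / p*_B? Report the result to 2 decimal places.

A: p*_A = m/(m+e) = 0.729/0.9180 = 0.7941.
B: p*_B = 0.577/0.6530 = 0.8836.
p*_A / p*_B = 0.7941/0.8836 = 0.8987.

0.90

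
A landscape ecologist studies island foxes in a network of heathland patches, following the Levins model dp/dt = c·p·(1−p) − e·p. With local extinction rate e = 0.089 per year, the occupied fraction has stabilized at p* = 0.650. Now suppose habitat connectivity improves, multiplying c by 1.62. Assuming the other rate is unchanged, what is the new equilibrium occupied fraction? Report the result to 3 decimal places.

Balance c(1−p*) = e gives c = e/(1 − 0.65000) = 0.089/0.35000 = 0.25429.
New p* = 1 − e/c = 1 − 0.08900/0.41195 = 0.78395.

0.784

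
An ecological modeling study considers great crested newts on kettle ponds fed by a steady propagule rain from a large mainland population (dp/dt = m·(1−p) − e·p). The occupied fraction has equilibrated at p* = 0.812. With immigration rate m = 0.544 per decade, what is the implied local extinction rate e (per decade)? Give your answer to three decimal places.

0.126

At equilibrium m(1−p*) = e·p*, so e = m(1−p*)/p*.
e = 0.544 × 0.1880 / 0.812 = 0.1260.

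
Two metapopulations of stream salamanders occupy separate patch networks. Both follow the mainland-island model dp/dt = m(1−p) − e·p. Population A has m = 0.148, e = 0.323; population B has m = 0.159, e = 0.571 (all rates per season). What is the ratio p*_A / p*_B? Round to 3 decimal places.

1.443

A: p*_A = m/(m+e) = 0.148/0.4710 = 0.3142.
B: p*_B = 0.159/0.7300 = 0.2178.
p*_A / p*_B = 0.3142/0.2178 = 1.4427.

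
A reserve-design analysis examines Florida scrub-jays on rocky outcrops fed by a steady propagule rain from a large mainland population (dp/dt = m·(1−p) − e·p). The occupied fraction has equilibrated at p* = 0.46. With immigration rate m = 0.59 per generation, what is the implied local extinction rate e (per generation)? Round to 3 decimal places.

0.693

At equilibrium m(1−p*) = e·p*, so e = m(1−p*)/p*.
e = 0.59 × 0.5400 / 0.46 = 0.6926.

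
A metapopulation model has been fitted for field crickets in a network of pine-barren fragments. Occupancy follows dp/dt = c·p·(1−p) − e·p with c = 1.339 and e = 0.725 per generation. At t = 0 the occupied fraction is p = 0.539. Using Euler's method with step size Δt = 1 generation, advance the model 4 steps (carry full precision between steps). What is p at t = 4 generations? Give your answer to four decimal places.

Update rule: p ← p + [c·p·(1−p) − e·p]·Δt with Δt = 1.
  1  |  dp/dt·Δt = -0.058062  |  p_1 = 0.480938
  2  |  dp/dt·Δt = -0.014417  |  p_2 = 0.466522
  3  |  dp/dt·Δt = -0.004979  |  p_3 = 0.461543
  4  |  dp/dt·Δt = -0.001849  |  p_4 = 0.459694

0.4597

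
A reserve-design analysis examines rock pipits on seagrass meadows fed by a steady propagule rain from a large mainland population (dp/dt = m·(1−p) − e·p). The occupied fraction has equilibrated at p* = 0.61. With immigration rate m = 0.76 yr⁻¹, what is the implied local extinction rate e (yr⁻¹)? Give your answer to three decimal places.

0.486

At equilibrium m(1−p*) = e·p*, so e = m(1−p*)/p*.
e = 0.76 × 0.3900 / 0.61 = 0.4859.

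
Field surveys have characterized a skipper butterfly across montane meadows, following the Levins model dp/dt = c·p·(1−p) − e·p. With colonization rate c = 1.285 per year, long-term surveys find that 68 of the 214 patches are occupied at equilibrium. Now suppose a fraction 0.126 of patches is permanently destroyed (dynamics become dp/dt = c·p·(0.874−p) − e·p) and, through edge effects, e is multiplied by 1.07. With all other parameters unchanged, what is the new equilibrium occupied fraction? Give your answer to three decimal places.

0.144

Observed p* = 68/214 = 0.31776.
Balance c(1−p*) = e gives e = 1.285×(1 − 0.31776) = 0.87668.
New p* = 0.874 − e/c = 0.874 − 0.93805/1.28500 = 0.14400.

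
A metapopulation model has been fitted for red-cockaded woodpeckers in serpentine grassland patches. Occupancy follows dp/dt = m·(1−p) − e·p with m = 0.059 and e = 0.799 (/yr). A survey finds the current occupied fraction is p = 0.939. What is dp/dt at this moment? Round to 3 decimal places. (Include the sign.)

-0.747

Colonization term: m·(1−p) = 0.059×0.0610 = 0.00360.
Extinction term: e·p = 0.75026.
dp/dt = 0.00360 − 0.75026 = -0.74666.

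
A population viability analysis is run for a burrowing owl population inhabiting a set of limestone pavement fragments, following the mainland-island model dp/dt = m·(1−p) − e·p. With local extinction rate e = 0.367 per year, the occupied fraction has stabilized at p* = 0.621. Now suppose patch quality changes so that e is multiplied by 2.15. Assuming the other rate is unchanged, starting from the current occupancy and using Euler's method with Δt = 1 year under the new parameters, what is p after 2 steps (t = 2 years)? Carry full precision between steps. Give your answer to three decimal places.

Balance m(1−p*) = e·p* gives m = e·p*/(1−p*) = 0.367×0.62100/0.37900 = 0.60134.
Starting from p₀ = 0.62100; update p ← p + (dp/dt)·Δt with the new parameters.
  1  |  dp/dt·Δt = -0.262093  |  p_1 = 0.358907
  2  |  dp/dt·Δt = +0.102318  |  p_2 = 0.461225

0.461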